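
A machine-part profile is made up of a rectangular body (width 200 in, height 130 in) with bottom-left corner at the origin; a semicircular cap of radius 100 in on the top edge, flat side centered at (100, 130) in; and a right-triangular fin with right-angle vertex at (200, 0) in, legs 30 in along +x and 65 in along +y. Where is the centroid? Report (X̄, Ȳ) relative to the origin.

Part | A | x̄ᵢ | ȳᵢ | A·x̄ᵢ | A·ȳᵢ
rectangular body | 26000.00 | 100.00 | 65.00 | 2600000.00 | 1690000.00
semicircular top | 15707.96 | 100.00 | 172.44 | 1570796.33 | 2708701.89
triangular fin | 975.00 | 210.00 | 21.67 | 204750.00 | 21125.00
Σ | 42682.96 |  |  | 4375546.33 | 4419826.89
X̄ = 4375546.33 / 42682.96 = 102.51 in
Ȳ = 4419826.89 / 42682.96 = 103.55 in

X̄ = 102.51 in, Ȳ = 103.55 in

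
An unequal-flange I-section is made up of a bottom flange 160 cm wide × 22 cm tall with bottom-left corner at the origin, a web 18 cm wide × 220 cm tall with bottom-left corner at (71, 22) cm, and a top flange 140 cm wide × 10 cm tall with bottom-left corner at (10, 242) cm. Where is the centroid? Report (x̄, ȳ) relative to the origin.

x̄ = 80.00 cm, ȳ = 102.17 cm

bottom flange: A = 160 × 22 = 3520.00, centroid at (80.00, 11.00).
web: A = 18 × 220 = 3960.00, centroid at (80.00, 132.00).
top flange: A = 140 × 10 = 1400.00, centroid at (80.00, 247.00).
ΣA = 8880.00 cm², ΣAx̄ = 710400.00 cm³, ΣAȳ = 907240.00 cm³.
x̄ = 710400.00/8880.00 = 80.00 cm; ȳ = 907240.00/8880.00 = 102.17 cm.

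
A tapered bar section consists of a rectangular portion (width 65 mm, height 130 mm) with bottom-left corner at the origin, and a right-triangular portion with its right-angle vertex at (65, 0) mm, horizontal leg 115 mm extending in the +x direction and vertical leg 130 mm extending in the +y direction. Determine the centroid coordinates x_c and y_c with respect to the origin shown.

x_c = 65.75 mm, y_c = 54.83 mm

Part | A | x̄ᵢ | ȳᵢ | A·x̄ᵢ | A·ȳᵢ
rectangular portion | 8450.00 | 32.50 | 65.00 | 274625.00 | 549250.00
triangular portion | 7475.00 | 103.33 | 43.33 | 772416.67 | 323916.67
Σ | 15925.00 |  |  | 1047041.67 | 873166.67
x_c = 1047041.67 / 15925.00 = 65.75 mm
y_c = 873166.67 / 15925.00 = 54.83 mm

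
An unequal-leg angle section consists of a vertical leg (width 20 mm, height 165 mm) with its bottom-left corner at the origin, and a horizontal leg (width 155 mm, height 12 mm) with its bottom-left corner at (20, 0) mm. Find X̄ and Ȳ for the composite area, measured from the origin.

X̄ = 41.54 mm, Ȳ = 54.92 mm

vertical leg: A = 20 × 165 = 3300.00, centroid at (10.00, 82.50).
horizontal leg: A = 155 × 12 = 1860.00, centroid at (97.50, 6.00).
ΣA = 5160.00 mm²
ΣAX̄ = (3300.00)(10.00) + (1860.00)(97.50) = 214350.00 mm³
ΣAȲ = (3300.00)(82.50) + (1860.00)(6.00) = 283410.00 mm³
X̄ = 214350.00 / 5160.00 = 41.54 mm
Ȳ = 283410.00 / 5160.00 = 54.92 mm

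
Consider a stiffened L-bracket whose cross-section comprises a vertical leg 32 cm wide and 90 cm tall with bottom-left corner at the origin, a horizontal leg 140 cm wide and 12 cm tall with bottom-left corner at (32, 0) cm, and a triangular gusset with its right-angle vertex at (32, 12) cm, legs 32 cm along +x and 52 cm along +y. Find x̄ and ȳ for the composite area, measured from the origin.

vertical leg: A = 32 × 90 = 2880.00, centroid at (16.00, 45.00).
horizontal leg: A = 140 × 12 = 1680.00, centroid at (102.00, 6.00).
gusset: A = ½·32·52 = 832.00, centroid at (42.67, 29.33).
ΣA = 5392.00 cm²
ΣAx̄ = (2880.00)(16.00) + (1680.00)(102.00) + (832.00)(42.67) = 252938.67 cm³
ΣAȳ = (2880.00)(45.00) + (1680.00)(6.00) + (832.00)(29.33) = 164085.33 cm³
x̄ = 252938.67 / 5392.00 = 46.91 cm
ȳ = 164085.33 / 5392.00 = 30.43 cm

x̄ = 46.91 cm, ȳ = 30.43 cm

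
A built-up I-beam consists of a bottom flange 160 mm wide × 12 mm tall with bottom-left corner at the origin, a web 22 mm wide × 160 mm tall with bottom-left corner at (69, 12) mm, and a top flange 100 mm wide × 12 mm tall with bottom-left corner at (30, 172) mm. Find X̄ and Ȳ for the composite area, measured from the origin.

X̄ = 80.00 mm, Ȳ = 82.67 mm

bottom flange: A = 160 × 12 = 1920.00, centroid at (80.00, 6.00).
web: A = 22 × 160 = 3520.00, centroid at (80.00, 92.00).
top flange: A = 100 × 12 = 1200.00, centroid at (80.00, 178.00).
ΣA = 6640.00 mm², ΣAX̄ = 531200.00 mm³, ΣAȲ = 548960.00 mm³.
X̄ = 531200.00/6640.00 = 80.00 mm; Ȳ = 548960.00/6640.00 = 82.67 mm.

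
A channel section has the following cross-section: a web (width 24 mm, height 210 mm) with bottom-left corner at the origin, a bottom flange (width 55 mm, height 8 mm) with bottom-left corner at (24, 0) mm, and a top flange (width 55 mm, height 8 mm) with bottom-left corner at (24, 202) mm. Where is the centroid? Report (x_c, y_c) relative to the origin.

web: A = 24 × 210 = 5040.00, centroid at (12.00, 105.00).
bottom flange: A = 55 × 8 = 440.00, centroid at (51.50, 4.00).
top flange: A = 55 × 8 = 440.00, centroid at (51.50, 206.00).
ΣA = 5920.00 mm²
ΣAx_c = (5040.00)(12.00) + (440.00)(51.50) + (440.00)(51.50) = 105800.00 mm³
ΣAy_c = (5040.00)(105.00) + (440.00)(4.00) + (440.00)(206.00) = 621600.00 mm³
x_c = 105800.00 / 5920.00 = 17.87 mm
y_c = 621600.00 / 5920.00 = 105.00 mm

x_c = 17.87 mm, y_c = 105.00 mm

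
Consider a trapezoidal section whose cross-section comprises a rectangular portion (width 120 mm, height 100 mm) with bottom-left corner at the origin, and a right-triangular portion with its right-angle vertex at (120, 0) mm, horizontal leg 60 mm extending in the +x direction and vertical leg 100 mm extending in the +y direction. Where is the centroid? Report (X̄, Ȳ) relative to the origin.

X̄ = 76.00 mm, Ȳ = 46.67 mm

Part | A | x̄ᵢ | ȳᵢ | A·x̄ᵢ | A·ȳᵢ
rectangular portion | 12000.00 | 60.00 | 50.00 | 720000.00 | 600000.00
triangular portion | 3000.00 | 140.00 | 33.33 | 420000.00 | 100000.00
Σ | 15000.00 |  |  | 1140000.00 | 700000.00
X̄ = 1140000.00 / 15000.00 = 76.00 mm
Ȳ = 700000.00 / 15000.00 = 46.67 mm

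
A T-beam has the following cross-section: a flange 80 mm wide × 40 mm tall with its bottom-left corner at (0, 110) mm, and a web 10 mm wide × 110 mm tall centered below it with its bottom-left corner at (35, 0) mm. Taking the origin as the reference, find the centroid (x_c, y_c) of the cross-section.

x_c = 40.00 mm, y_c = 110.81 mm

Part | A | x̄ᵢ | ȳᵢ | A·x̄ᵢ | A·ȳᵢ
web | 1100.00 | 40.00 | 55.00 | 44000.00 | 60500.00
flange | 3200.00 | 40.00 | 130.00 | 128000.00 | 416000.00
Σ | 4300.00 |  |  | 172000.00 | 476500.00
x_c = 172000.00 / 4300.00 = 40.00 mm
y_c = 476500.00 / 4300.00 = 110.81 mm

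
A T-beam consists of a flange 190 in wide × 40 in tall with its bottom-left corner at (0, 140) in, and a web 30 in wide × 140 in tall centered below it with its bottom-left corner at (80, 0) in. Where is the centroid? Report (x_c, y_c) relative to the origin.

x_c = 95.00 in, y_c = 127.97 in

Part | A | x̄ᵢ | ȳᵢ | A·x̄ᵢ | A·ȳᵢ
web | 4200.00 | 95.00 | 70.00 | 399000.00 | 294000.00
flange | 7600.00 | 95.00 | 160.00 | 722000.00 | 1216000.00
Σ | 11800.00 |  |  | 1121000.00 | 1510000.00
x_c = 1121000.00 / 11800.00 = 95.00 in
y_c = 1510000.00 / 11800.00 = 127.97 in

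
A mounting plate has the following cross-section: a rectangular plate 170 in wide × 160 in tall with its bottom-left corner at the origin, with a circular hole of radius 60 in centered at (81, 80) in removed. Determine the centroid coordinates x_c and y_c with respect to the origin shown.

plate: A = 170 × 160 = 27200.00, centroid at (85.00, 80.00).
hole: A = −π·60² = -11309.73, centroid at (81.00, 80.00).
ΣA = 15890.27 in²
ΣAx_c = (27200.00)(85.00) + (-11309.73)(81.00) = 1395911.58 in³
ΣAy_c = (27200.00)(80.00) + (-11309.73)(80.00) = 1271221.32 in³
x_c = 1395911.58 / 15890.27 = 87.85 in
y_c = 1271221.32 / 15890.27 = 80.00 in

x_c = 87.85 in, y_c = 80.00 in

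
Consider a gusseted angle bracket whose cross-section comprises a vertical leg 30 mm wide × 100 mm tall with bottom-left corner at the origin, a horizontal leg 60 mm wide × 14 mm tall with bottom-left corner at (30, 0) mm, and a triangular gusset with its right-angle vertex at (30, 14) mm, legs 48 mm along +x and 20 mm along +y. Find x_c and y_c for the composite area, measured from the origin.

x_c = 27.19 mm, y_c = 38.38 mm

vertical leg: A = 30 × 100 = 3000.00, centroid at (15.00, 50.00).
horizontal leg: A = 60 × 14 = 840.00, centroid at (60.00, 7.00).
gusset: A = ½·48·20 = 480.00, centroid at (46.00, 20.67).
ΣA = 4320.00 mm², ΣAx_c = 117480.00 mm³, ΣAy_c = 165800.00 mm³.
x_c = 117480.00/4320.00 = 27.19 mm; y_c = 165800.00/4320.00 = 38.38 mm.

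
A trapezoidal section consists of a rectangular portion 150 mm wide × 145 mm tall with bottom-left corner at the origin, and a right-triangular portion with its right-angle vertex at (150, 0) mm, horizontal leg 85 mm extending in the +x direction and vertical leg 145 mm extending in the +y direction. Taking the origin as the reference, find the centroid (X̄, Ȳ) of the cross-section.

rectangular portion: A = 150 × 145 = 21750.00, centroid at (75.00, 72.50).
triangular portion: A = ½·85·145 = 6162.50, centroid at (178.33, 48.33).
ΣA = 27912.50 mm², ΣAX̄ = 2730229.17 mm³, ΣAȲ = 1874729.17 mm³.
X̄ = 2730229.17/27912.50 = 97.81 mm; Ȳ = 1874729.17/27912.50 = 67.16 mm.

X̄ = 97.81 mm, Ȳ = 67.16 mm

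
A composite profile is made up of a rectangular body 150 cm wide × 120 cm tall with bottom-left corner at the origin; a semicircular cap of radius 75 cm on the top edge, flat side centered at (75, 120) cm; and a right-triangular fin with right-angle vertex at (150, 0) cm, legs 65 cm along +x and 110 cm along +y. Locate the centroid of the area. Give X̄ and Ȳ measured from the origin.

X̄ = 86.36 cm, Ȳ = 83.94 cm

rectangular body: A = 150 × 120 = 18000.00, centroid at (75.00, 60.00).
semicircular top: A = ½π·75² = 8835.73, centroid at (75.00, 151.83).
triangular fin: A = ½·65·110 = 3575.00, centroid at (171.67, 36.67).
ΣA = 30410.73 cm²
ΣAX̄ = (18000.00)(75.00) + (8835.73)(75.00) + (3575.00)(171.67) = 2626388.03 cm³
ΣAȲ = (18000.00)(60.00) + (8835.73)(151.83) + (3575.00)(36.67) = 2552620.85 cm³
X̄ = 2626388.03 / 30410.73 = 86.36 cm
Ȳ = 2552620.85 / 30410.73 = 83.94 cm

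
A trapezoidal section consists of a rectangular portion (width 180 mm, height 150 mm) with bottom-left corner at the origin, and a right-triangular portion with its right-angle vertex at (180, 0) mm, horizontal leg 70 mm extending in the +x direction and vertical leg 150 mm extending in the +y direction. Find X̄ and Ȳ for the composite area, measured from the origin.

Part | A | x̄ᵢ | ȳᵢ | A·x̄ᵢ | A·ȳᵢ
rectangular portion | 27000.00 | 90.00 | 75.00 | 2430000.00 | 2025000.00
triangular portion | 5250.00 | 203.33 | 50.00 | 1067500.00 | 262500.00
Σ | 32250.00 |  |  | 3497500.00 | 2287500.00
X̄ = 3497500.00 / 32250.00 = 108.45 mm
Ȳ = 2287500.00 / 32250.00 = 70.93 mm

X̄ = 108.45 mm, Ȳ = 70.93 mm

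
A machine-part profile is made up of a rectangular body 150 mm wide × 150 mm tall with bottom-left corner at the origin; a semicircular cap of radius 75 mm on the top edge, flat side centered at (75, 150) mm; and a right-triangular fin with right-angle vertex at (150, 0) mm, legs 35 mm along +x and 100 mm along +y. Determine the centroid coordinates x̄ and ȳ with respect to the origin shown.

x̄ = 79.58 mm, ȳ = 101.33 mm

rectangular body: A = 150 × 150 = 22500.00, centroid at (75.00, 75.00).
semicircular top: A = ½π·75² = 8835.73, centroid at (75.00, 181.83).
triangular fin: A = ½·35·100 = 1750.00, centroid at (161.67, 33.33).
ΣA = 33085.73 mm²
ΣAx̄ = (22500.00)(75.00) + (8835.73)(75.00) + (1750.00)(161.67) = 2633096.37 mm³
ΣAȳ = (22500.00)(75.00) + (8835.73)(181.83) + (1750.00)(33.33) = 3352442.73 mm³
x̄ = 2633096.37 / 33085.73 = 79.58 mm
ȳ = 3352442.73 / 33085.73 = 101.33 mm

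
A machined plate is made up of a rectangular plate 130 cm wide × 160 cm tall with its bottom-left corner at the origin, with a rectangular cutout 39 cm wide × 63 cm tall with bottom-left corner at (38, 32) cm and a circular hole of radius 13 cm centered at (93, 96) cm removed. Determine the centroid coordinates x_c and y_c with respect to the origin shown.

x_c = 65.20 cm, y_c = 81.80 cm

plate: A = 130 × 160 = 20800.00, centroid at (65.00, 80.00).
hole 1: A = −(39 × 63) = -2457.00, centroid at (57.50, 63.50).
hole 2: A = −π·13² = -530.93, centroid at (93.00, 96.00).
ΣA = 17812.07 cm²
ΣAx_c = (20800.00)(65.00) + (-2457.00)(57.50) + (-530.93)(93.00) = 1161346.09 cm³
ΣAy_c = (20800.00)(80.00) + (-2457.00)(63.50) + (-530.93)(96.00) = 1457011.30 cm³
x_c = 1161346.09 / 17812.07 = 65.20 cm
y_c = 1457011.30 / 17812.07 = 81.80 cm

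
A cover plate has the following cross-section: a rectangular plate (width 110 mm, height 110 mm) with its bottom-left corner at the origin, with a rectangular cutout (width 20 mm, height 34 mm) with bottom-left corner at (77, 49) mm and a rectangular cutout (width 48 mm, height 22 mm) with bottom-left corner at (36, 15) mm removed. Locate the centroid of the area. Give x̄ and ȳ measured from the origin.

x̄ = 52.39 mm, ȳ = 57.23 mm

plate: A = 110 × 110 = 12100.00, centroid at (55.00, 55.00).
hole 1: A = −(20 × 34) = -680.00, centroid at (87.00, 66.00).
hole 2: A = −(48 × 22) = -1056.00, centroid at (60.00, 26.00).
ΣA = 10364.00 mm²
ΣAx̄ = (12100.00)(55.00) + (-680.00)(87.00) + (-1056.00)(60.00) = 542980.00 mm³
ΣAȳ = (12100.00)(55.00) + (-680.00)(66.00) + (-1056.00)(26.00) = 593164.00 mm³
x̄ = 542980.00 / 10364.00 = 52.39 mm
ȳ = 593164.00 / 10364.00 = 57.23 mm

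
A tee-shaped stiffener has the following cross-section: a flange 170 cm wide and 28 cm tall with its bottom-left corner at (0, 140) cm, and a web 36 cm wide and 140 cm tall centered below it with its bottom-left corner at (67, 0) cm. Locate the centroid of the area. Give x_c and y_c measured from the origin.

web: A = 36 × 140 = 5040.00, centroid at (85.00, 70.00).
flange: A = 170 × 28 = 4760.00, centroid at (85.00, 154.00).
ΣA = 9800.00 cm², ΣAx_c = 833000.00 cm³, ΣAy_c = 1085840.00 cm³.
x_c = 833000.00/9800.00 = 85.00 cm; y_c = 1085840.00/9800.00 = 110.80 cm.

x_c = 85.00 cm, y_c = 110.80 cm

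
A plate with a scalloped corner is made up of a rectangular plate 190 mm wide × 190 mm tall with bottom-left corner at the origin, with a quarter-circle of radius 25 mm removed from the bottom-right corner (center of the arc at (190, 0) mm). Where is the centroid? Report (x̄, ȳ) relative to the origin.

plate: A = 190 × 190 = 36100.00, centroid at (95.00, 95.00).
removed quarter-circle: A = −¼π·25² = -490.87, centroid at (179.39, 10.61).
ΣA = 35609.13 mm²
ΣAx̄ = (36100.00)(95.00) + (-490.87)(179.39) = 3341442.30 mm³
ΣAȳ = (36100.00)(95.00) + (-490.87)(10.61) = 3424291.67 mm³
x̄ = 3341442.30 / 35609.13 = 93.84 mm
ȳ = 3424291.67 / 35609.13 = 96.16 mm

x̄ = 93.84 mm, ȳ = 96.16 mm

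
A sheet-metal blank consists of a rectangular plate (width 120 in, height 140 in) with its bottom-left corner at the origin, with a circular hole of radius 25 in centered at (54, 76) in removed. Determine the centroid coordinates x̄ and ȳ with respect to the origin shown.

plate: A = 120 × 140 = 16800.00, centroid at (60.00, 70.00).
hole: A = −π·25² = -1963.50, centroid at (54.00, 76.00).
ΣA = 14836.50 in², ΣAx̄ = 901971.25 in³, ΣAȳ = 1026774.35 in³.
x̄ = 901971.25/14836.50 = 60.79 in; ȳ = 1026774.35/14836.50 = 69.21 in.

x̄ = 60.79 in, ȳ = 69.21 in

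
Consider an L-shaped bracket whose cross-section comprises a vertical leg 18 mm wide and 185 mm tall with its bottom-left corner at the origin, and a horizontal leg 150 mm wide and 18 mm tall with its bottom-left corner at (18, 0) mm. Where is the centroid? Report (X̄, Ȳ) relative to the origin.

vertical leg: A = 18 × 185 = 3330.00, centroid at (9.00, 92.50).
horizontal leg: A = 150 × 18 = 2700.00, centroid at (93.00, 9.00).
ΣA = 6030.00 mm²
ΣAX̄ = (3330.00)(9.00) + (2700.00)(93.00) = 281070.00 mm³
ΣAȲ = (3330.00)(92.50) + (2700.00)(9.00) = 332325.00 mm³
X̄ = 281070.00 / 6030.00 = 46.61 mm
Ȳ = 332325.00 / 6030.00 = 55.11 mm

X̄ = 46.61 mm, Ȳ = 55.11 mm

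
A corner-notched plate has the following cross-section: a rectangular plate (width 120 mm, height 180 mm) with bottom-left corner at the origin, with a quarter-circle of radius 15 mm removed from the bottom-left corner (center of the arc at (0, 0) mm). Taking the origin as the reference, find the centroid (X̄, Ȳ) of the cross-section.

X̄ = 60.44 mm, Ȳ = 90.69 mm

plate: A = 120 × 180 = 21600.00, centroid at (60.00, 90.00).
removed quarter-circle: A = −¼π·15² = -176.71, centroid at (6.37, 6.37).
ΣA = 21423.29 mm², ΣAX̄ = 1294875.00 mm³, ΣAȲ = 1942875.00 mm³.
X̄ = 1294875.00/21423.29 = 60.44 mm; Ȳ = 1942875.00/21423.29 = 90.69 mm.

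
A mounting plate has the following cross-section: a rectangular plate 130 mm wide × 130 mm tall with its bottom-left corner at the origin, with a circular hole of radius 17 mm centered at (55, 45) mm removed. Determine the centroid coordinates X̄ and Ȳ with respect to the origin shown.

X̄ = 65.57 mm, Ȳ = 66.14 mm

Part | A | x̄ᵢ | ȳᵢ | A·x̄ᵢ | A·ȳᵢ
plate | 16900.00 | 65.00 | 65.00 | 1098500.00 | 1098500.00
hole | -907.92 | 55.00 | 45.00 | -49935.62 | -40856.41
Σ | 15992.08 |  |  | 1048564.38 | 1057643.59
X̄ = 1048564.38 / 15992.08 = 65.57 mm
Ȳ = 1057643.59 / 15992.08 = 66.14 mm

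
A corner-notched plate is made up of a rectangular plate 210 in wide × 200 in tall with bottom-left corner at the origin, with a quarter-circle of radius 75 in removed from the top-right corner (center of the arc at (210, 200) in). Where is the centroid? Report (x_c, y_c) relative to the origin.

plate: A = 210 × 200 = 42000.00, centroid at (105.00, 100.00).
removed quarter-circle: A = −¼π·75² = -4417.86, centroid at (178.17, 168.17).
ΣA = 37582.14 in², ΣAx_c = 3622873.42 in³, ΣAy_c = 3457052.07 in³.
x_c = 3622873.42/37582.14 = 96.40 in; y_c = 3457052.07/37582.14 = 91.99 in.

x_c = 96.40 in, y_c = 91.99 in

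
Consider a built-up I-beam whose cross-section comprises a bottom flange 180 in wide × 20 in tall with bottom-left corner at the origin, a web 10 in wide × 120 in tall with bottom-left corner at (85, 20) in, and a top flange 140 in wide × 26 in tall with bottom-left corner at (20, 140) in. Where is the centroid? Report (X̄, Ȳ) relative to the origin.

X̄ = 90.00 in, Ȳ = 81.63 in

bottom flange: A = 180 × 20 = 3600.00, centroid at (90.00, 10.00).
web: A = 10 × 120 = 1200.00, centroid at (90.00, 80.00).
top flange: A = 140 × 26 = 3640.00, centroid at (90.00, 153.00).
ΣA = 8440.00 in²
ΣAX̄ = (3600.00)(90.00) + (1200.00)(90.00) + (3640.00)(90.00) = 759600.00 in³
ΣAȲ = (3600.00)(10.00) + (1200.00)(80.00) + (3640.00)(153.00) = 688920.00 in³
X̄ = 759600.00 / 8440.00 = 90.00 in
Ȳ = 688920.00 / 8440.00 = 81.63 in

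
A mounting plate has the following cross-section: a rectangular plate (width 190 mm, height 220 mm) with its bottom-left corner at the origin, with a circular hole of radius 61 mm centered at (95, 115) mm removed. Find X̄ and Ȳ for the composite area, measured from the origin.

X̄ = 95.00 mm, Ȳ = 108.06 mm

plate: A = 190 × 220 = 41800.00, centroid at (95.00, 110.00).
hole: A = −π·61² = -11689.87, centroid at (95.00, 115.00).
ΣA = 30110.13 mm², ΣAX̄ = 2860462.70 mm³, ΣAȲ = 3253665.38 mm³.
X̄ = 2860462.70/30110.13 = 95.00 mm; Ȳ = 3253665.38/30110.13 = 108.06 mm.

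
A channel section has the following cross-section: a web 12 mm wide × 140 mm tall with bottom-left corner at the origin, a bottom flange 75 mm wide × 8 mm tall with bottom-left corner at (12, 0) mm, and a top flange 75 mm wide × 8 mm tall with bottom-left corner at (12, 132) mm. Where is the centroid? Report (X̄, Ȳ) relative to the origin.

web: A = 12 × 140 = 1680.00, centroid at (6.00, 70.00).
bottom flange: A = 75 × 8 = 600.00, centroid at (49.50, 4.00).
top flange: A = 75 × 8 = 600.00, centroid at (49.50, 136.00).
ΣA = 2880.00 mm², ΣAX̄ = 69480.00 mm³, ΣAȲ = 201600.00 mm³.
X̄ = 69480.00/2880.00 = 24.12 mm; Ȳ = 201600.00/2880.00 = 70.00 mm.

X̄ = 24.12 mm, Ȳ = 70.00 mm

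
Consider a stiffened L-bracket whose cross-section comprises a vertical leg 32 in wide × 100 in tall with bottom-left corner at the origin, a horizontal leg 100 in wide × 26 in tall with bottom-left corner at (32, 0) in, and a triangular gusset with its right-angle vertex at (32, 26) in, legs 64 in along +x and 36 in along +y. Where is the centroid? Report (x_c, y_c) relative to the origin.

x_c = 46.87 in, y_c = 34.17 in

Part | A | x̄ᵢ | ȳᵢ | A·x̄ᵢ | A·ȳᵢ
vertical leg | 3200.00 | 16.00 | 50.00 | 51200.00 | 160000.00
horizontal leg | 2600.00 | 82.00 | 13.00 | 213200.00 | 33800.00
gusset | 1152.00 | 53.33 | 38.00 | 61440.00 | 43776.00
Σ | 6952.00 |  |  | 325840.00 | 237576.00
x_c = 325840.00 / 6952.00 = 46.87 in
y_c = 237576.00 / 6952.00 = 34.17 in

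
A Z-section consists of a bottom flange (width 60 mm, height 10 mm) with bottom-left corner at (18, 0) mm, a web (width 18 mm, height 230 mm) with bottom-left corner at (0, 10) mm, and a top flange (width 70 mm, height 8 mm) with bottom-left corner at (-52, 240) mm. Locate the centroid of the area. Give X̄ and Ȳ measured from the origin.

X̄ = 10.67 mm, Ȳ = 123.99 mm

Part | A | x̄ᵢ | ȳᵢ | A·x̄ᵢ | A·ȳᵢ
bottom flange | 600.00 | 48.00 | 5.00 | 28800.00 | 3000.00
web | 4140.00 | 9.00 | 125.00 | 37260.00 | 517500.00
top flange | 560.00 | -17.00 | 244.00 | -9520.00 | 136640.00
Σ | 5300.00 |  |  | 56540.00 | 657140.00
X̄ = 56540.00 / 5300.00 = 10.67 mm
Ȳ = 657140.00 / 5300.00 = 123.99 mm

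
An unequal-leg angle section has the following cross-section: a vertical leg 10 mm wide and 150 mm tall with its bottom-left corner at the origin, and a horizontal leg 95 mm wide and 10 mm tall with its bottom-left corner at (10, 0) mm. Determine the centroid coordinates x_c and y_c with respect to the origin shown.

vertical leg: A = 10 × 150 = 1500.00, centroid at (5.00, 75.00).
horizontal leg: A = 95 × 10 = 950.00, centroid at (57.50, 5.00).
ΣA = 2450.00 mm², ΣAx_c = 62125.00 mm³, ΣAy_c = 117250.00 mm³.
x_c = 62125.00/2450.00 = 25.36 mm; y_c = 117250.00/2450.00 = 47.86 mm.

x_c = 25.36 mm, y_c = 47.86 mm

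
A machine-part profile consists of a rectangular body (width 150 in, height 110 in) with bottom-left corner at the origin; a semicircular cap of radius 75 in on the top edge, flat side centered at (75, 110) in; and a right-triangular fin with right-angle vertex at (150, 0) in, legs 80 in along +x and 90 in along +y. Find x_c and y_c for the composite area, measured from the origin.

rectangular body: A = 150 × 110 = 16500.00, centroid at (75.00, 55.00).
semicircular top: A = ½π·75² = 8835.73, centroid at (75.00, 141.83).
triangular fin: A = ½·80·90 = 3600.00, centroid at (176.67, 30.00).
ΣA = 28935.73 in², ΣAx_c = 2536179.70 in³, ΣAy_c = 2268680.23 in³.
x_c = 2536179.70/28935.73 = 87.65 in; y_c = 2268680.23/28935.73 = 78.40 in.

x_c = 87.65 in, y_c = 78.40 in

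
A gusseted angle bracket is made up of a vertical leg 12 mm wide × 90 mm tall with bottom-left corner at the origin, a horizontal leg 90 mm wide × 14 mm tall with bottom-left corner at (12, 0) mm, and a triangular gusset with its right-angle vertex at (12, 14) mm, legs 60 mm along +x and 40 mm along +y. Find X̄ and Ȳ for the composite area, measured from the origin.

Part | A | x̄ᵢ | ȳᵢ | A·x̄ᵢ | A·ȳᵢ
vertical leg | 1080.00 | 6.00 | 45.00 | 6480.00 | 48600.00
horizontal leg | 1260.00 | 57.00 | 7.00 | 71820.00 | 8820.00
gusset | 1200.00 | 32.00 | 27.33 | 38400.00 | 32800.00
Σ | 3540.00 |  |  | 116700.00 | 90220.00
X̄ = 116700.00 / 3540.00 = 32.97 mm
Ȳ = 90220.00 / 3540.00 = 25.49 mm

X̄ = 32.97 mm, Ȳ = 25.49 mm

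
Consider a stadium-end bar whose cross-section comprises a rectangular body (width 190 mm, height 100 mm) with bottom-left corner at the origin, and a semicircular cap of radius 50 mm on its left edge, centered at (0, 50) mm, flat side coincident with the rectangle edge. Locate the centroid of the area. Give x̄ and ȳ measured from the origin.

rectangular body: A = 190 × 100 = 19000.00, centroid at (95.00, 50.00).
semicircular end: A = ½π·50² = 3926.99, centroid at (-21.22, 50.00).
ΣA = 22926.99 mm²
ΣAx̄ = (19000.00)(95.00) + (3926.99)(-21.22) = 1721666.67 mm³
ΣAȳ = (19000.00)(50.00) + (3926.99)(50.00) = 1146349.54 mm³
x̄ = 1721666.67 / 22926.99 = 75.09 mm
ȳ = 1146349.54 / 22926.99 = 50.00 mm

x̄ = 75.09 mm, ȳ = 50.00 mm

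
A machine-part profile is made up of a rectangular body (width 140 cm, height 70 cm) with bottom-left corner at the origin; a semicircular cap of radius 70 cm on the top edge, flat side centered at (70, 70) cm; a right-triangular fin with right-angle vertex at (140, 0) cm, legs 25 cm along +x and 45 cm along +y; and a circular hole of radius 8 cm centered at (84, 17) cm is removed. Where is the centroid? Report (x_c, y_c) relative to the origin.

rectangular body: A = 140 × 70 = 9800.00, centroid at (70.00, 35.00).
semicircular top: A = ½π·70² = 7696.90, centroid at (70.00, 99.71).
triangular fin: A = ½·25·45 = 562.50, centroid at (148.33, 15.00).
hole: A = −π·8² = -201.06, centroid at (84.00, 17.00).
ΣA = 17858.34 cm², ΣAx_c = 1291331.44 cm³, ΣAy_c = 1115469.25 cm³.
x_c = 1291331.44/17858.34 = 72.31 cm; y_c = 1115469.25/17858.34 = 62.46 cm.

x_c = 72.31 cm, y_c = 62.46 cm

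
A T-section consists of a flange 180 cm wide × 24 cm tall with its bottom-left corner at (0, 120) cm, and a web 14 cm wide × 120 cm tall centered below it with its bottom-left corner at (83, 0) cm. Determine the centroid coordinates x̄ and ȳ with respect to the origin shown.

web: A = 14 × 120 = 1680.00, centroid at (90.00, 60.00).
flange: A = 180 × 24 = 4320.00, centroid at (90.00, 132.00).
ΣA = 6000.00 cm², ΣAx̄ = 540000.00 cm³, ΣAȳ = 671040.00 cm³.
x̄ = 540000.00/6000.00 = 90.00 cm; ȳ = 671040.00/6000.00 = 111.84 cm.

x̄ = 90.00 cm, ȳ = 111.84 cm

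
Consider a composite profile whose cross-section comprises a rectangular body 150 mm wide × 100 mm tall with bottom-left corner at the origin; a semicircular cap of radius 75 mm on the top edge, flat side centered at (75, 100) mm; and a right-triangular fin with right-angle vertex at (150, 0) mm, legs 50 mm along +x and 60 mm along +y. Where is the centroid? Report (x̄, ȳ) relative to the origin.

rectangular body: A = 150 × 100 = 15000.00, centroid at (75.00, 50.00).
semicircular top: A = ½π·75² = 8835.73, centroid at (75.00, 131.83).
triangular fin: A = ½·50·60 = 1500.00, centroid at (166.67, 20.00).
ΣA = 25335.73 mm²
ΣAx̄ = (15000.00)(75.00) + (8835.73)(75.00) + (1500.00)(166.67) = 2037679.70 mm³
ΣAȳ = (15000.00)(50.00) + (8835.73)(131.83) + (1500.00)(20.00) = 1944822.93 mm³
x̄ = 2037679.70 / 25335.73 = 80.43 mm
ȳ = 1944822.93 / 25335.73 = 76.76 mm

x̄ = 80.43 mm, ȳ = 76.76 mm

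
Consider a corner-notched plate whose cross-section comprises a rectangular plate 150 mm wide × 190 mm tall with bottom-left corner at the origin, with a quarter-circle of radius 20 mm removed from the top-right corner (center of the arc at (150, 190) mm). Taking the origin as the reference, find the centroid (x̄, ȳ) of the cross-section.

plate: A = 150 × 190 = 28500.00, centroid at (75.00, 95.00).
removed quarter-circle: A = −¼π·20² = -314.16, centroid at (141.51, 181.51).
ΣA = 28185.84 mm², ΣAx̄ = 2093042.78 mm³, ΣAȳ = 2650476.41 mm³.
x̄ = 2093042.78/28185.84 = 74.26 mm; ȳ = 2650476.41/28185.84 = 94.04 mm.

x̄ = 74.26 mm, ȳ = 94.04 mm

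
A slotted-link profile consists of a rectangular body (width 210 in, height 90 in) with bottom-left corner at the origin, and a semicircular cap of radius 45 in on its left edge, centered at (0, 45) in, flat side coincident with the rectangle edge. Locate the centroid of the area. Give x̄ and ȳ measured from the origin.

x̄ = 87.12 in, ȳ = 45.00 in

rectangular body: A = 210 × 90 = 18900.00, centroid at (105.00, 45.00).
semicircular end: A = ½π·45² = 3180.86, centroid at (-19.10, 45.00).
ΣA = 22080.86 in², ΣAx̄ = 1923750.00 in³, ΣAȳ = 993638.82 in³.
x̄ = 1923750.00/22080.86 = 87.12 in; ȳ = 993638.82/22080.86 = 45.00 in.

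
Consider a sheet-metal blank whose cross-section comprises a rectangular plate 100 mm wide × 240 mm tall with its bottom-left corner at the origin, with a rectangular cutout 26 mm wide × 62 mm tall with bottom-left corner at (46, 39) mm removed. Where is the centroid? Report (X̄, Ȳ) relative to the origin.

plate: A = 100 × 240 = 24000.00, centroid at (50.00, 120.00).
hole: A = −(26 × 62) = -1612.00, centroid at (59.00, 70.00).
ΣA = 22388.00 mm², ΣAX̄ = 1104892.00 mm³, ΣAȲ = 2767160.00 mm³.
X̄ = 1104892.00/22388.00 = 49.35 mm; Ȳ = 2767160.00/22388.00 = 123.60 mm.

X̄ = 49.35 mm, Ȳ = 123.60 mm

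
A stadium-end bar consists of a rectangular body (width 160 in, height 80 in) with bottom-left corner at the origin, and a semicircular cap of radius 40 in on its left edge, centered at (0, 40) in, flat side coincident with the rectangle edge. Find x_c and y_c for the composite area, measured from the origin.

x_c = 64.08 in, y_c = 40.00 in

rectangular body: A = 160 × 80 = 12800.00, centroid at (80.00, 40.00).
semicircular end: A = ½π·40² = 2513.27, centroid at (-16.98, 40.00).
ΣA = 15313.27 in², ΣAx_c = 981333.33 in³, ΣAy_c = 612530.96 in³.
x_c = 981333.33/15313.27 = 64.08 in; y_c = 612530.96/15313.27 = 40.00 in.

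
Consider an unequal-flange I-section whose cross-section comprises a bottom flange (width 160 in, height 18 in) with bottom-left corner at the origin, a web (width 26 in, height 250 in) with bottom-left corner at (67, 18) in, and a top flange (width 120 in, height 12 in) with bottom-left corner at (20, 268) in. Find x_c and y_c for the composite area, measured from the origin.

bottom flange: A = 160 × 18 = 2880.00, centroid at (80.00, 9.00).
web: A = 26 × 250 = 6500.00, centroid at (80.00, 143.00).
top flange: A = 120 × 12 = 1440.00, centroid at (80.00, 274.00).
ΣA = 10820.00 in², ΣAx_c = 865600.00 in³, ΣAy_c = 1349980.00 in³.
x_c = 865600.00/10820.00 = 80.00 in; y_c = 1349980.00/10820.00 = 124.77 in.

x_c = 80.00 in, y_c = 124.77 in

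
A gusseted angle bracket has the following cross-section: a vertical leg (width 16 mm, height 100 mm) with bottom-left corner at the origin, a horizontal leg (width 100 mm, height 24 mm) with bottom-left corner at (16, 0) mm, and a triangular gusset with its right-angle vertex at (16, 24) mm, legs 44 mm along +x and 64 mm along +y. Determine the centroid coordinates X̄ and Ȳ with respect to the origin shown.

vertical leg: A = 16 × 100 = 1600.00, centroid at (8.00, 50.00).
horizontal leg: A = 100 × 24 = 2400.00, centroid at (66.00, 12.00).
gusset: A = ½·44·64 = 1408.00, centroid at (30.67, 45.33).
ΣA = 5408.00 mm², ΣAX̄ = 214378.67 mm³, ΣAȲ = 172629.33 mm³.
X̄ = 214378.67/5408.00 = 39.64 mm; Ȳ = 172629.33/5408.00 = 31.92 mm.

X̄ = 39.64 mm, Ȳ = 31.92 mm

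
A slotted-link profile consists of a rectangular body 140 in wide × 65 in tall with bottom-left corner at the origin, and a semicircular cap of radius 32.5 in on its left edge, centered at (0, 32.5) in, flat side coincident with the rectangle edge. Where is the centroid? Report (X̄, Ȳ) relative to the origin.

X̄ = 57.08 in, Ȳ = 32.50 in

Part | A | x̄ᵢ | ȳᵢ | A·x̄ᵢ | A·ȳᵢ
rectangular body | 9100.00 | 70.00 | 32.50 | 637000.00 | 295750.00
semicircular end | 1659.15 | -13.79 | 32.50 | -22885.42 | 53922.49
Σ | 10759.15 |  |  | 614114.58 | 349672.49
X̄ = 614114.58 / 10759.15 = 57.08 in
Ȳ = 349672.49 / 10759.15 = 32.50 in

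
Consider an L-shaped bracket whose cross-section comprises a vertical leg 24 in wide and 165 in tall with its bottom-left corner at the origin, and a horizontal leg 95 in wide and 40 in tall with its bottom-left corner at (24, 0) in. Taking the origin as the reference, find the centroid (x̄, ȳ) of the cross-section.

vertical leg: A = 24 × 165 = 3960.00, centroid at (12.00, 82.50).
horizontal leg: A = 95 × 40 = 3800.00, centroid at (71.50, 20.00).
ΣA = 7760.00 in²
ΣAx̄ = (3960.00)(12.00) + (3800.00)(71.50) = 319220.00 in³
ΣAȳ = (3960.00)(82.50) + (3800.00)(20.00) = 402700.00 in³
x̄ = 319220.00 / 7760.00 = 41.14 in
ȳ = 402700.00 / 7760.00 = 51.89 in

x̄ = 41.14 in, ȳ = 51.89 in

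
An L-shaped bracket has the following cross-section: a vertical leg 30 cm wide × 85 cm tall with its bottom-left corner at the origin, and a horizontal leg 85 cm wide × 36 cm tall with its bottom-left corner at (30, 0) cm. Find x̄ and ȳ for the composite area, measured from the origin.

Part | A | x̄ᵢ | ȳᵢ | A·x̄ᵢ | A·ȳᵢ
vertical leg | 2550.00 | 15.00 | 42.50 | 38250.00 | 108375.00
horizontal leg | 3060.00 | 72.50 | 18.00 | 221850.00 | 55080.00
Σ | 5610.00 |  |  | 260100.00 | 163455.00
x̄ = 260100.00 / 5610.00 = 46.36 cm
ȳ = 163455.00 / 5610.00 = 29.14 cm

x̄ = 46.36 cm, ȳ = 29.14 cm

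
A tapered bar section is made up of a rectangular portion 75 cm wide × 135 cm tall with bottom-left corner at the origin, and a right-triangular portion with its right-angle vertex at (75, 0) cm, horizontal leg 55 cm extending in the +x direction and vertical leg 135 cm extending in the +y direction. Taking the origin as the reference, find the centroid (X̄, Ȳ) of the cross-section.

X̄ = 52.48 cm, Ȳ = 61.46 cm

rectangular portion: A = 75 × 135 = 10125.00, centroid at (37.50, 67.50).
triangular portion: A = ½·55·135 = 3712.50, centroid at (93.33, 45.00).
ΣA = 13837.50 cm²
ΣAX̄ = (10125.00)(37.50) + (3712.50)(93.33) = 726187.50 cm³
ΣAȲ = (10125.00)(67.50) + (3712.50)(45.00) = 850500.00 cm³
X̄ = 726187.50 / 13837.50 = 52.48 cm
Ȳ = 850500.00 / 13837.50 = 61.46 cm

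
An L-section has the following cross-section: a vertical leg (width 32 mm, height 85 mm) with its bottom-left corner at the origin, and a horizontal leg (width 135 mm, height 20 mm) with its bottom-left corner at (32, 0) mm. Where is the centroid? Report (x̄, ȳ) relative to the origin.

x̄ = 57.60 mm, ȳ = 26.31 mm

Part | A | x̄ᵢ | ȳᵢ | A·x̄ᵢ | A·ȳᵢ
vertical leg | 2720.00 | 16.00 | 42.50 | 43520.00 | 115600.00
horizontal leg | 2700.00 | 99.50 | 10.00 | 268650.00 | 27000.00
Σ | 5420.00 |  |  | 312170.00 | 142600.00
x̄ = 312170.00 / 5420.00 = 57.60 mm
ȳ = 142600.00 / 5420.00 = 26.31 mm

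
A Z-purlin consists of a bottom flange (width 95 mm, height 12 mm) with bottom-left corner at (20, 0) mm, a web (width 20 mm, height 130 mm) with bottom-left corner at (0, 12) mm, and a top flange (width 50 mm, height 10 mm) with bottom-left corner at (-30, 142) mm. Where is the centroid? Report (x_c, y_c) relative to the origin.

x_c = 23.69 mm, y_c = 66.17 mm

bottom flange: A = 95 × 12 = 1140.00, centroid at (67.50, 6.00).
web: A = 20 × 130 = 2600.00, centroid at (10.00, 77.00).
top flange: A = 50 × 10 = 500.00, centroid at (-5.00, 147.00).
ΣA = 4240.00 mm², ΣAx_c = 100450.00 mm³, ΣAy_c = 280540.00 mm³.
x_c = 100450.00/4240.00 = 23.69 mm; y_c = 280540.00/4240.00 = 66.17 mm.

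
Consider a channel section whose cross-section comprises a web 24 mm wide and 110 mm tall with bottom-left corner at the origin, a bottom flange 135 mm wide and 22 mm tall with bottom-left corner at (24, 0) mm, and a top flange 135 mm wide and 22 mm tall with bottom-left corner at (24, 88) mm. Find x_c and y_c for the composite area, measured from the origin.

x_c = 67.04 mm, y_c = 55.00 mm

Part | A | x̄ᵢ | ȳᵢ | A·x̄ᵢ | A·ȳᵢ
web | 2640.00 | 12.00 | 55.00 | 31680.00 | 145200.00
bottom flange | 2970.00 | 91.50 | 11.00 | 271755.00 | 32670.00
top flange | 2970.00 | 91.50 | 99.00 | 271755.00 | 294030.00
Σ | 8580.00 |  |  | 575190.00 | 471900.00
x_c = 575190.00 / 8580.00 = 67.04 mm
y_c = 471900.00 / 8580.00 = 55.00 mm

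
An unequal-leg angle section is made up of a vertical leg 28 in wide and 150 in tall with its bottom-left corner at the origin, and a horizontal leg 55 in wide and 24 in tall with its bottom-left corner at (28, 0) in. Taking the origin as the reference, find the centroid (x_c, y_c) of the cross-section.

Part | A | x̄ᵢ | ȳᵢ | A·x̄ᵢ | A·ȳᵢ
vertical leg | 4200.00 | 14.00 | 75.00 | 58800.00 | 315000.00
horizontal leg | 1320.00 | 55.50 | 12.00 | 73260.00 | 15840.00
Σ | 5520.00 |  |  | 132060.00 | 330840.00
x_c = 132060.00 / 5520.00 = 23.92 in
y_c = 330840.00 / 5520.00 = 59.93 in

x_c = 23.92 in, y_c = 59.93 in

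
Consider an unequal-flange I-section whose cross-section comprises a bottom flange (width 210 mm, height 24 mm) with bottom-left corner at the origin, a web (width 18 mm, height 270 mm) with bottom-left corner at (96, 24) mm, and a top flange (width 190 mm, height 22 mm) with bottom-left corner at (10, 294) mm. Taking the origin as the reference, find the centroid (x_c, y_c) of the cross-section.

x_c = 105.00 mm, y_c = 149.72 mm

bottom flange: A = 210 × 24 = 5040.00, centroid at (105.00, 12.00).
web: A = 18 × 270 = 4860.00, centroid at (105.00, 159.00).
top flange: A = 190 × 22 = 4180.00, centroid at (105.00, 305.00).
ΣA = 14080.00 mm²
ΣAx_c = (5040.00)(105.00) + (4860.00)(105.00) + (4180.00)(105.00) = 1478400.00 mm³
ΣAy_c = (5040.00)(12.00) + (4860.00)(159.00) + (4180.00)(305.00) = 2108120.00 mm³
x_c = 1478400.00 / 14080.00 = 105.00 mm
y_c = 2108120.00 / 14080.00 = 149.72 mm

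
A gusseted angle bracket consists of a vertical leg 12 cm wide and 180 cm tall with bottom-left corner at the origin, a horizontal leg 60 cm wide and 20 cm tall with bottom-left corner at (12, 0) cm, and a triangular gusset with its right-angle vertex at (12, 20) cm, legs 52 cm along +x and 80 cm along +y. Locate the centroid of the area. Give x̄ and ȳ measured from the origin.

x̄ = 22.86 cm, ȳ = 55.78 cm

vertical leg: A = 12 × 180 = 2160.00, centroid at (6.00, 90.00).
horizontal leg: A = 60 × 20 = 1200.00, centroid at (42.00, 10.00).
gusset: A = ½·52·80 = 2080.00, centroid at (29.33, 46.67).
ΣA = 5440.00 cm², ΣAx̄ = 124373.33 cm³, ΣAȳ = 303466.67 cm³.
x̄ = 124373.33/5440.00 = 22.86 cm; ȳ = 303466.67/5440.00 = 55.78 cm.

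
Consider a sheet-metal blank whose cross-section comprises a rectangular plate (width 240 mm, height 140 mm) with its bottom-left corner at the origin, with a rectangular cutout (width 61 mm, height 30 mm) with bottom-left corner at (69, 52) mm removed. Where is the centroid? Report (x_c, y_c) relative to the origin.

Part | A | x̄ᵢ | ȳᵢ | A·x̄ᵢ | A·ȳᵢ
plate | 33600.00 | 120.00 | 70.00 | 4032000.00 | 2352000.00
hole | -1830.00 | 99.50 | 67.00 | -182085.00 | -122610.00
Σ | 31770.00 |  |  | 3849915.00 | 2229390.00
x_c = 3849915.00 / 31770.00 = 121.18 mm
y_c = 2229390.00 / 31770.00 = 70.17 mm

x_c = 121.18 mm, y_c = 70.17 mm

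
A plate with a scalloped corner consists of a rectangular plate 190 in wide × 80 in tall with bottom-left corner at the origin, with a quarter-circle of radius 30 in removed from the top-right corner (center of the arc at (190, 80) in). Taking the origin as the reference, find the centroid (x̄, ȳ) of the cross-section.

x̄ = 90.99 in, ȳ = 38.67 in

plate: A = 190 × 80 = 15200.00, centroid at (95.00, 40.00).
removed quarter-circle: A = −¼π·30² = -706.86, centroid at (177.27, 67.27).
ΣA = 14493.14 in²
ΣAx̄ = (15200.00)(95.00) + (-706.86)(177.27) = 1318696.91 in³
ΣAȳ = (15200.00)(40.00) + (-706.86)(67.27) = 560451.33 in³
x̄ = 1318696.91 / 14493.14 = 90.99 in
ȳ = 560451.33 / 14493.14 = 38.67 in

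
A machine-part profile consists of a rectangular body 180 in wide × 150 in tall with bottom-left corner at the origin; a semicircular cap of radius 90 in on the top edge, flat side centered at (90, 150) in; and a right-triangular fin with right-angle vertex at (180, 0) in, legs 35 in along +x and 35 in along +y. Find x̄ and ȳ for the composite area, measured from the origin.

x̄ = 91.54 in, ȳ = 109.74 in

Part | A | x̄ᵢ | ȳᵢ | A·x̄ᵢ | A·ȳᵢ
rectangular body | 27000.00 | 90.00 | 75.00 | 2430000.00 | 2025000.00
semicircular top | 12723.45 | 90.00 | 188.20 | 1145110.52 | 2394517.54
triangular fin | 612.50 | 191.67 | 11.67 | 117395.83 | 7145.83
Σ | 40335.95 |  |  | 3692506.36 | 4426663.37
x̄ = 3692506.36 / 40335.95 = 91.54 in
ȳ = 4426663.37 / 40335.95 = 109.74 in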